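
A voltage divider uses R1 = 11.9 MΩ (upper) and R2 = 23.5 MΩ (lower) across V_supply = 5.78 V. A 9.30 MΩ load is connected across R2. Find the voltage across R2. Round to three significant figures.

R2 ‖ R_L = (23.5 × 9.30)/(23.5 + 9.30) = 6.663 MΩ.
Then V_out = V_supply · R2'/(R1 + R2') = 5.78 × 6.663/18.56 = 2.075 V.
(Unloaded it would be 3.84 V; the load pulls it down.)

V_out ≈ 2.07 V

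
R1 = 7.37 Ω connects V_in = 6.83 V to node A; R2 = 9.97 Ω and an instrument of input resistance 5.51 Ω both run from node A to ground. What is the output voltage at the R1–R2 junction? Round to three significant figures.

V_out ≈ 2.22 V

R2 ‖ R_L = (9.97 × 5.51)/(9.97 + 5.51) = 3.549 Ω.
Now apply the divider: V_out = 6.83 × 0.3250 = 2.220 V.
(Unloaded it would be 3.93 V; the load pulls it down.)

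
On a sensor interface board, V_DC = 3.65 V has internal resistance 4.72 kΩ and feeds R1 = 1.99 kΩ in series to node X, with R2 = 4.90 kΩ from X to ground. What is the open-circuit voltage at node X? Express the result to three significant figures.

R1' = 4.72 + 1.99 = 6.710 kΩ (source resistance + R1).
Open-circuit (no load on X): V_th = V_DC · R2/(R1' + R2) = 3.65 × 4.90/(6.710 + 4.90) = 1.540 V.

V_th ≈ 1.54 V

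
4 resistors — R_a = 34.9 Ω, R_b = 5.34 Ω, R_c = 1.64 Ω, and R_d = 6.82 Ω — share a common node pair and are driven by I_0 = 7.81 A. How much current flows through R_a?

I ≈ 0.230 A

Total conductance ΣG = 1/34.9 + 1/5.34 + 1/1.64 + 1/6.82 = 0.9723 (units of 1/Ω).
Current divider: I(R_a) = I_0 · G_k/ΣG = 7.81 × (0.02865/0.9723) = 7.81 × 0.02947 = 0.2302 A.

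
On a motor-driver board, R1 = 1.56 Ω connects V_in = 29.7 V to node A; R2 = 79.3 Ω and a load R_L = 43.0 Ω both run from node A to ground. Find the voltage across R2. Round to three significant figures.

V_out ≈ 28.1 V

The load sits in parallel with R2, giving an effective lower resistance R2' = R2·R_L/(R2+R_L) = 27.88 Ω.
Then V_out = V_in · R2'/(R1 + R2') = 29.7 × 27.88/29.44 = 28.13 V.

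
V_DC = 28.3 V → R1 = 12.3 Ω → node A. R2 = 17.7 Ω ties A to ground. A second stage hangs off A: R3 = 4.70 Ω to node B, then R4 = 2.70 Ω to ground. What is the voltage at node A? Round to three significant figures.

V_A ≈ 8.43 V

Looking into the second stage from A: R3 + R4 = 7.400 Ω appears in parallel with R2.
Effective lower resistance at A: R2 ‖ 7.400 = 5.218 Ω.
V_A = 28.3 × 5.218/(12.3 + 5.218) = 8.430 V.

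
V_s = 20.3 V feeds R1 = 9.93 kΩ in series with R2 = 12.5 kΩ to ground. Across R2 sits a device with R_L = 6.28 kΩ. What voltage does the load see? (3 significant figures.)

V_out ≈ 6.01 V

First combine the lower leg with the load: R2 ‖ R_L = 4.180 kΩ.
Now apply the divider: V_out = 20.3 × 0.2962 = 6.014 V.
(Unloaded it would be 11.3 V; the load pulls it down.)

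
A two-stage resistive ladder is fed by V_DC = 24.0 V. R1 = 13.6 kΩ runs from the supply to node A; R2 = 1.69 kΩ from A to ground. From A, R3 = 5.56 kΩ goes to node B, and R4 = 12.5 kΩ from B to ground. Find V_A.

V_A ≈ 2.45 V

The second stage (R3 + R4 = 18.06 kΩ) loads node A in parallel with R2.
Effective lower resistance at A: R2 ‖ 18.06 = 1.545 kΩ.
So V_A = 24.0 × 0.1020 = 2.449 V.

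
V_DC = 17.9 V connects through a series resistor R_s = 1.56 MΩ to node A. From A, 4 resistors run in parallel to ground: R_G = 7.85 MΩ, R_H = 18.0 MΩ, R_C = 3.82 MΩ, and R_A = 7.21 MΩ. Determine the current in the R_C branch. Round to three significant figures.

I ≈ 2.45 µA

Parallel bank: R_p = 1/(1/7.85 + 1/18.0 + 1/3.82 + 1/7.21) = 1.714 MΩ.
V_A = 17.9 × 1.714/3.274 = 9.371 V.
Branch current I = V_A/R_C = 9.371/3.82 = 2.453 µA.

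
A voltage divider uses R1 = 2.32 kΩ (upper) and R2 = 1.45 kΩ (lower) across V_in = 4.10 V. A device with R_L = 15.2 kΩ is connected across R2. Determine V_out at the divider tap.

First combine the lower leg with the load: R2 ‖ R_L = 1.324 kΩ.
Then V_out = V_in · R2'/(R1 + R2') = 4.10 × 1.324/3.644 = 1.489 V.
(Unloaded it would be 1.58 V; the load pulls it down.)

V_out ≈ 1.49 V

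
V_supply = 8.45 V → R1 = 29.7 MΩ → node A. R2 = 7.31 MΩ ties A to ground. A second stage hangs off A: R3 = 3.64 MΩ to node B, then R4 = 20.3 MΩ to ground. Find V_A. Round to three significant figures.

V_A ≈ 1.34 V

Node A sees R2 in parallel with the series input of stage 2, R3 + R4 = 23.94 MΩ.
R2 ‖ (R3+R4) = 5.600 MΩ.
So V_A = 8.45 × 0.1586 = 1.341 V.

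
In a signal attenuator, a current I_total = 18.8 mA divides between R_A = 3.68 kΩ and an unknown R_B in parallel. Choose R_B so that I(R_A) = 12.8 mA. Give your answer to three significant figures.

R_B ≈ 7.85 kΩ

The fraction through R_A equals R_B/(R_A+R_B).
With f = 0.6809, R_B = R_A · f/(1−f) = 3.68 × 2.133 = 7.851 kΩ.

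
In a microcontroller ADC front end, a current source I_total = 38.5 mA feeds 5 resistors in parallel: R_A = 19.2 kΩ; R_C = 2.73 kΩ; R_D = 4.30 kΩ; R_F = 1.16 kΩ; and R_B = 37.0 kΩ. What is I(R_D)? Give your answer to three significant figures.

Total conductance ΣG = 1/19.2 + 1/2.73 + 1/4.30 + 1/1.16 + 1/37.0 = 1.540 (units of 1/kΩ).
Current divider: I(R_D) = I_total · G_k/ΣG = 38.5 × (0.2326/1.540) = 38.5 × 0.1510 = 5.814 mA.

I ≈ 5.81 mA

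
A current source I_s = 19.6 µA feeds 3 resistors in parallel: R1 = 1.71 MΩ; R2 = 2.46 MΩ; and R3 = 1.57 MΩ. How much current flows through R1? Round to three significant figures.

I ≈ 7.04 µA

Conductances: ΣG = 1/1.71 + 1/2.46 + 1/1.57 = 1.628 (1/MΩ).
R1 takes the fraction G_k/ΣG = 0.5848/1.628 = 0.3592, so I = 19.6 × 0.3592 = 7.039 µA.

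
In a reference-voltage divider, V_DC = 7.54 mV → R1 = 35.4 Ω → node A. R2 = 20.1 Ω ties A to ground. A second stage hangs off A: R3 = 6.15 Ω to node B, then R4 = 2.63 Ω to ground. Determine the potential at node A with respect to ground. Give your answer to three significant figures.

Looking into the second stage from A: R3 + R4 = 8.780 Ω appears in parallel with R2.
Effective lower resistance at A: R2 ‖ 8.780 = 6.111 Ω.
V_A = 7.54 × 6.111/(35.4 + 6.111) = 1.110 mV.

V_A ≈ 1.11 mV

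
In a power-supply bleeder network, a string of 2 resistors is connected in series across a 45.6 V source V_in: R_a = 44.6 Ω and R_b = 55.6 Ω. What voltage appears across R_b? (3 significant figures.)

V ≈ 25.3 V

Total series resistance ΣR = 44.6 + 55.6 = 100.2 Ω.
V = V_in · R/ΣR = 45.6 × 0.5549 = 25.30 V.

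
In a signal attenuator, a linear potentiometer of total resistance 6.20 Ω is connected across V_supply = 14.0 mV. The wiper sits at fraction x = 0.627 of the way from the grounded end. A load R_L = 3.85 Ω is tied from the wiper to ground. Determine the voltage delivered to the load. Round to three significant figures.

V_out ≈ 6.38 mV

Split the track: R_lower = x·R_p = 3.887 Ω, R_upper = (1−x)·R_p = 2.313 Ω.
R_L loads the lower segment: effective lower R = 1.934 Ω.
V_out = 14.0 × 1.934/(2.313 + 1.934) = 6.376 mV.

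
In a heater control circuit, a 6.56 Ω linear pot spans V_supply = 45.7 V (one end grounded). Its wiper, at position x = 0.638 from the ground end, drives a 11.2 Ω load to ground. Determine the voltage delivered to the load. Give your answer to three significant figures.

Split the track: R_lower = x·R_p = 4.185 Ω, R_upper = (1−x)·R_p = 2.375 Ω.
(x·R_p) ‖ R_L = 3.047 Ω.
Loaded-divider output: V_out = 45.7 × 0.5620 = 25.68 V.
(Unloaded: V_out = x·V_supply = 29.2 V.)

V_out ≈ 25.7 V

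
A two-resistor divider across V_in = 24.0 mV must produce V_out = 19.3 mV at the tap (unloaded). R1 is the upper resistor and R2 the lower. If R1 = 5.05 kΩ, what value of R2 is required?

R2 ≈ 20.7 kΩ

V_out/V_in = R2/(R1+R2) = 0.8042.
Rearranging, R2 = R1·k/(1−k) = 5.05 × 4.106 = 20.74 kΩ.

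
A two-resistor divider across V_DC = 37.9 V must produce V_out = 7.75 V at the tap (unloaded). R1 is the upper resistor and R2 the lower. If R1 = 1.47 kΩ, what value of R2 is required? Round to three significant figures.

R2 ≈ 0.378 kΩ

V_out/V_DC = R2/(R1+R2) = 0.2045.
R2 = R1 · 0.2045/(1 − 0.2045) = 0.3779 kΩ.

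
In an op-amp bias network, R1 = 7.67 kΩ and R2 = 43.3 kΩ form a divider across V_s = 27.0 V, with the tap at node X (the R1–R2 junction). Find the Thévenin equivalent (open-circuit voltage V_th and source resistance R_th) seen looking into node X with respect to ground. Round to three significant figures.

V_th ≈ 22.9 V, R_th ≈ 6.52 kΩ

V_th is the unloaded tap voltage: V_s · R2/(R1+R2) = 27.0 × 0.8495 = 22.94 V.
With V_s suppressed (replaced by a short), R_th = R1 ‖ R2 = (7.670 × 43.3)/(7.670 + 43.3) = 6.516 kΩ.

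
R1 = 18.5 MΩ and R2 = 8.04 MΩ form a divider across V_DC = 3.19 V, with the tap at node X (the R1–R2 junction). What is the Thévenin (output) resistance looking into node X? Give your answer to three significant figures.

Zeroing V_DC shorts the top of R1 to ground, so R_th = R1 ‖ R2 = 5.604 MΩ.

R_th ≈ 5.60 MΩ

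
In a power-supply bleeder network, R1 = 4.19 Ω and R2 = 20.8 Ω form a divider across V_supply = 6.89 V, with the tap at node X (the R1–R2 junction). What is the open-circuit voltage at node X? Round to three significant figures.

With X open, the divider is unloaded: V_th = 6.89 × 20.8/24.99 = 5.735 V.

V_th ≈ 5.73 V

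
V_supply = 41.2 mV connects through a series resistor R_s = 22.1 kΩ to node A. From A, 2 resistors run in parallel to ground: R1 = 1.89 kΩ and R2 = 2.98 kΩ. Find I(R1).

Equivalent of the parallel group: R_p = 1.157 kΩ.
V_A = 41.2 × 1.157/23.26 = 2.049 mV.
Branch current I = V_A/R1 = 2.049/1.89 = 1.084 µA.

I ≈ 1.08 µA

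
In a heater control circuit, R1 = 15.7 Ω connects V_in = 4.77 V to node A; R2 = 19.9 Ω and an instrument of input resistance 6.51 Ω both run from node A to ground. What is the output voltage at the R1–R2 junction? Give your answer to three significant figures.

First combine the lower leg with the load: R2 ‖ R_L = 4.905 Ω.
Voltage divider with the loaded lower leg: V_out = 4.77 × 4.905/(15.7 + 4.905) = 4.77 × 0.2381 = 1.136 V.

V_out ≈ 1.14 V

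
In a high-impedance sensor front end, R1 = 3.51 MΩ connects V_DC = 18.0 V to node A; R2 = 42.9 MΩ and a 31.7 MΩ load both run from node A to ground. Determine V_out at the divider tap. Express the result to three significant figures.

R2 ‖ R_L = (42.9 × 31.7)/(42.9 + 31.7) = 18.23 MΩ.
Then V_out = V_DC · R2'/(R1 + R2') = 18.0 × 18.23/21.74 = 15.09 V.
(Unloaded it would be 16.6 V; the load pulls it down.)

V_out ≈ 15.1 V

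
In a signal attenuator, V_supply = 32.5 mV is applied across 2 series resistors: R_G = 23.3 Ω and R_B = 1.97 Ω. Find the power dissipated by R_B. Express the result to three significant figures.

P ≈ 3.26 µW

ΣR = 25.27 Ω → I = 32.5/25.27 = 1.286 mA.
P = I²R = 1.654 × 1.97 = 3.259 µW.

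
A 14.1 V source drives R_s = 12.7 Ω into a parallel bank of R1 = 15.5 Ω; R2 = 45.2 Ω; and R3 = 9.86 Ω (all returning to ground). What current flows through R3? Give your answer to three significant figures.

Combine the parallel branches: R_p = (1/15.5 + 1/45.2 + 1/9.86)⁻¹ = 5.317 Ω.
Node voltage V_A = V_supply · R_p/(R_s + R_p) = 14.1 × 0.2951 = 4.161 V.
I(R3) = V_A / R3 = 4.161/9.86 = 0.4220 A.

I ≈ 0.422 A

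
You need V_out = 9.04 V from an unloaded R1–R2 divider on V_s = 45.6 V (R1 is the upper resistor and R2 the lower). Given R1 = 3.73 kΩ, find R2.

R2 ≈ 0.922 kΩ

Required fraction k = V_out/V_s = 0.1982.
So R2 = R1 · V_out/(V_s − V_out) = 3.73 × 9.04/(45.6 − 9.04) = 3.73 × 0.2473 = 0.9223 kΩ.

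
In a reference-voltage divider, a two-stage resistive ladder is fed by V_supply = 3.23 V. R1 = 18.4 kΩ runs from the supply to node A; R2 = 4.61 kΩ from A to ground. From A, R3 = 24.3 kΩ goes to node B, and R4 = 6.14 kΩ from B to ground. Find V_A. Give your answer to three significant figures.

V_A ≈ 0.577 V

Looking into the second stage from A: R3 + R4 = 30.44 kΩ appears in parallel with R2.
Effective lower resistance at A: R2 ‖ 30.44 = 4.004 kΩ.
V_A = 3.23 × 4.004/(18.4 + 4.004) = 0.5772 V.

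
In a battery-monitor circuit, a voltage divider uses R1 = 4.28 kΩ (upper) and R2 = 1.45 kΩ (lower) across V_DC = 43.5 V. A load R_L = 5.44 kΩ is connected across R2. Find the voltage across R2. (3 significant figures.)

V_out ≈ 9.18 V

The load sits in parallel with R2, giving an effective lower resistance R2' = R2·R_L/(R2+R_L) = 1.145 kΩ.
Then V_out = V_DC · R2'/(R1 + R2') = 43.5 × 1.145/5.425 = 9.180 V.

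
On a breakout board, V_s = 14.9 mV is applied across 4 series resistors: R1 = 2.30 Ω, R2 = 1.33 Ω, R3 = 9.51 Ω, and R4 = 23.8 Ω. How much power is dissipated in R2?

P ≈ 0.216 µW

Series current I = V_s/ΣR = 14.9/36.94 = 0.4034 mA.
P(R2) = I²·R2 = (0.4034)² × 1.33 = 0.2164 µW.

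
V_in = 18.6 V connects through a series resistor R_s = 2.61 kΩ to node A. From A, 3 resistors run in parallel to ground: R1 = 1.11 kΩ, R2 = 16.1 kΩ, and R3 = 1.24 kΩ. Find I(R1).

I ≈ 2.98 mA

Parallel bank: R_p = 1/(1/1.11 + 1/16.1 + 1/1.24) = 0.5651 kΩ.
V_A by voltage divider: V_A = 18.6 × 0.5651/(2.61 + 0.5651) = 3.311 V.
I(R1) = V_A / R1 = 3.311/1.11 = 2.983 mA.
(Equivalently: I_total = 5.858 mA, then current-divider fraction G_k/ΣG = 0.5091.)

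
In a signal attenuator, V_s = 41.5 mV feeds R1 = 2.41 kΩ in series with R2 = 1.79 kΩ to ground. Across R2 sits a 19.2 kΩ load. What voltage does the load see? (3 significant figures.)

V_out ≈ 16.8 mV

First combine the lower leg with the load: R2 ‖ R_L = 1.637 kΩ.
Now apply the divider: V_out = 41.5 × 0.4045 = 16.79 mV.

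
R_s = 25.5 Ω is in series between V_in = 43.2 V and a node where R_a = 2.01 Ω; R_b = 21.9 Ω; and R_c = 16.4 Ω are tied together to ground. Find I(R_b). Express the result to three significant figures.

I ≈ 0.120 A

Equivalent of the parallel group: R_p = 1.655 Ω.
Node voltage V_A = V_in · R_p/(R_s + R_p) = 43.2 × 0.06095 = 2.633 V.
Branch current I = V_A/R_b = 2.633/21.9 = 0.1202 A.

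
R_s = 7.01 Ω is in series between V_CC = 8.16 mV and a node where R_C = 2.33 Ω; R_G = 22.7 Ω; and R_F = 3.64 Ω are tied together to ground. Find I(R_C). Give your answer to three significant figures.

I ≈ 0.561 mA

Equivalent of the parallel group: R_p = 1.337 Ω.
V_A by voltage divider: V_A = 8.16 × 1.337/(7.01 + 1.337) = 1.307 mV.
Branch current I = V_A/R_C = 1.307/2.33 = 0.5610 mA.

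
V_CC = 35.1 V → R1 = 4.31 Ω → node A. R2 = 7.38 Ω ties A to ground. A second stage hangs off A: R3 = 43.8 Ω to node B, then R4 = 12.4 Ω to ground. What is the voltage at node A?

V_A ≈ 21.1 V

Node A sees R2 in parallel with the series input of stage 2, R3 + R4 = 56.20 Ω.
R2 ‖ (R3+R4) = 6.523 Ω.
First divider: V_A = V_CC · 6.523/(4.31 + 6.523) = 21.14 V.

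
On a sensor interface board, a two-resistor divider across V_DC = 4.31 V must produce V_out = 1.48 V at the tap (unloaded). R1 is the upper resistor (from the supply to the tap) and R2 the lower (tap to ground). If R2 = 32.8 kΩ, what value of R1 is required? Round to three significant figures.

R1 ≈ 62.7 kΩ

The divider ratio is R2/(R1+R2) = 1.48/4.31 = 0.3434.
Rearranging, R1 = R2·(1−k)/k = 32.8 × 1.912 = 62.72 kΩ.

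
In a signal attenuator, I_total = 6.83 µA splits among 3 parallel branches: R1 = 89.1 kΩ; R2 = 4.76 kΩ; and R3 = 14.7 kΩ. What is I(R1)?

ΣG = 1/89.1 + 1/4.76 + 1/14.7 = 0.2893.
R1 takes the fraction G_k/ΣG = 0.01122/0.2893 = 0.03879, so I = 6.83 × 0.03879 = 0.2649 µA.

I ≈ 0.265 µA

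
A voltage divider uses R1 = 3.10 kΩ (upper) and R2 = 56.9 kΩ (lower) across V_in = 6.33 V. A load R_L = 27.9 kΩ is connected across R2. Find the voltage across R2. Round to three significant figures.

The load sits in parallel with R2, giving an effective lower resistance R2' = R2·R_L/(R2+R_L) = 18.72 kΩ.
Voltage divider with the loaded lower leg: V_out = 6.33 × 18.72/(3.10 + 18.72) = 6.33 × 0.8579 = 5.431 V.

V_out ≈ 5.43 V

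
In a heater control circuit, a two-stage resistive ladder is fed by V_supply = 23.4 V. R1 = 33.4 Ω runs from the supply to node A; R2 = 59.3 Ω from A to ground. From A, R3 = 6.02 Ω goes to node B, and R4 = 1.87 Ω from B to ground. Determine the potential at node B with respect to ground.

Node A sees R2 in parallel with the series input of stage 2, R3 + R4 = 7.890 Ω.
R2 ‖ (R3+R4) = 6.963 Ω.
First divider: V_A = V_supply · 6.963/(33.4 + 6.963) = 4.037 V.
Stage 2 is unloaded, so V_B = V_A · R4/(R3+R4) = 4.037 × 1.87/7.890 = 0.9568 V.

V_B ≈ 0.957 V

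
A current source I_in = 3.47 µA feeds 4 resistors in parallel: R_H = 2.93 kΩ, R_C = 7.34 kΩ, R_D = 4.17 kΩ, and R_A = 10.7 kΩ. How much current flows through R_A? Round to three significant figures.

Total conductance ΣG = 1/2.93 + 1/7.34 + 1/4.17 + 1/10.7 = 0.8108 (units of 1/kΩ).
Current divider: I(R_A) = I_in · G_k/ΣG = 3.47 × (0.09346/0.8108) = 3.47 × 0.1153 = 0.4000 µA.

I ≈ 0.400 µA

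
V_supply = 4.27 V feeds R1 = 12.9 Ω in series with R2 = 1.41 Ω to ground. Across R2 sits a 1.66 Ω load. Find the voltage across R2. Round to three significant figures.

R2 ‖ R_L = (1.41 × 1.66)/(1.41 + 1.66) = 0.7624 Ω.
Voltage divider with the loaded lower leg: V_out = 4.27 × 0.7624/(12.9 + 0.7624) = 4.27 × 0.05580 = 0.2383 V.

V_out ≈ 0.238 V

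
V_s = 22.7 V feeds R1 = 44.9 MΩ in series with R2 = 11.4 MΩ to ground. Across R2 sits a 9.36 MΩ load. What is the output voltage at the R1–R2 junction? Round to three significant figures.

The load sits in parallel with R2, giving an effective lower resistance R2' = R2·R_L/(R2+R_L) = 5.140 MΩ.
Now apply the divider: V_out = 22.7 × 0.1027 = 2.332 V.

V_out ≈ 2.33 V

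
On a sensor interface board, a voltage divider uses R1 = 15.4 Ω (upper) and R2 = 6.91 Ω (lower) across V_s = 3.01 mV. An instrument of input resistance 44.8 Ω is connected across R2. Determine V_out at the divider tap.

V_out ≈ 0.843 mV

First combine the lower leg with the load: R2 ‖ R_L = 5.987 Ω.
Now apply the divider: V_out = 3.01 × 0.2799 = 0.8426 mV.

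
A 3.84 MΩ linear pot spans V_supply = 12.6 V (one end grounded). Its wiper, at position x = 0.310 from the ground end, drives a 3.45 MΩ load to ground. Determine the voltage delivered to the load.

The pot divides into 2.650 MΩ above the wiper and 1.190 MΩ below.
(x·R_p) ‖ R_L = 0.8850 MΩ.
Then V_out = V_supply · 0.8850/(2.650 + 0.8850) = 3.155 V.

V_out ≈ 3.15 V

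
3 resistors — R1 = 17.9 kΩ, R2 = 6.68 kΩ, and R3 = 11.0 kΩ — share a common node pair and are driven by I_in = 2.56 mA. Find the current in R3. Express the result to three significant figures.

I ≈ 0.785 mA

Conductances: ΣG = 1/17.9 + 1/6.68 + 1/11.0 = 0.2965 (1/kΩ).
By the current-divider rule, I = I_in · G_k/ΣG = 2.56 × 0.3066 = 0.7850 mA.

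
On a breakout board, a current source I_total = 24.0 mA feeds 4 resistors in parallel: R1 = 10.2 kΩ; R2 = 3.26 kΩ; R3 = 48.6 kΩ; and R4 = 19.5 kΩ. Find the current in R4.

Conductances: ΣG = 1/10.2 + 1/3.26 + 1/48.6 + 1/19.5 = 0.4766 (1/kΩ).
R4 takes the fraction G_k/ΣG = 0.05128/0.4766 = 0.1076, so I = 24.0 × 0.1076 = 2.582 mA.

I ≈ 2.58 mA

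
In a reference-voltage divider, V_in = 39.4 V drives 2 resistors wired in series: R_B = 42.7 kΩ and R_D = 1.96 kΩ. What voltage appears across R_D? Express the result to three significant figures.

V ≈ 1.73 V

ΣR = 42.7 + 1.96 = 44.66 kΩ.
V = V_in · R/ΣR = 39.4 × 0.04389 = 1.729 V.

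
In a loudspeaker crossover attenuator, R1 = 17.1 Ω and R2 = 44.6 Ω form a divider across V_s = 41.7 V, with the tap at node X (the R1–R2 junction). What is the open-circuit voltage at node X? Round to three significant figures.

Open-circuit (no load on X): V_th = V_s · R2/(R1 + R2) = 41.7 × 44.6/(17.10 + 44.6) = 30.14 V.

V_th ≈ 30.1 V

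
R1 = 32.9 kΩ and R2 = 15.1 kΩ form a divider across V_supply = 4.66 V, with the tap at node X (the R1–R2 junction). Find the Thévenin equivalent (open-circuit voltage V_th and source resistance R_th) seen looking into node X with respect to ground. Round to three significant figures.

V_th ≈ 1.47 V, R_th ≈ 10.3 kΩ

With X open, the divider is unloaded: V_th = 4.66 × 15.1/48.00 = 1.466 V.
Looking into X with the source shorted: R_th = R1·R2/(R1+R2) = 32.90 × 15.1/48.00 = 10.35 kΩ.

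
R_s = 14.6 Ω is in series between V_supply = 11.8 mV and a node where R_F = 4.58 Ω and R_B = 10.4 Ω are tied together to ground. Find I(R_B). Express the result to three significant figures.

Combine the parallel branches: R_p = (1/4.58 + 1/10.4)⁻¹ = 3.180 Ω.
Node voltage V_A = V_supply · R_p/(R_s + R_p) = 11.8 × 0.1788 = 2.110 mV.
Branch current I = V_A/R_B = 2.110/10.4 = 0.2029 mA.

I ≈ 0.203 mA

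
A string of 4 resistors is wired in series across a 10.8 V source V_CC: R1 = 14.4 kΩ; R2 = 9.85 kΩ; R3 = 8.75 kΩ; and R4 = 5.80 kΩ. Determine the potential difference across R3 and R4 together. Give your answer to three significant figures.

Total series resistance ΣR = 14.4 + 9.85 + 8.75 + 5.80 = 38.80 kΩ.
R_{R3..R4} = 8.75 + 5.80 = 14.55 kΩ.
V = V_CC · R/ΣR = 10.8 × 0.3750 = 4.050 V.

V ≈ 4.05 V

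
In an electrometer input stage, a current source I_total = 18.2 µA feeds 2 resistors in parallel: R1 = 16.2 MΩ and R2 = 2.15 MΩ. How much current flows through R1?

I ≈ 2.13 µA

Two-branch current divider: I_k = I_total · R_other/(R_1 + R_2).
So I = 18.2 × 2.15/18.35 = 2.132 µA.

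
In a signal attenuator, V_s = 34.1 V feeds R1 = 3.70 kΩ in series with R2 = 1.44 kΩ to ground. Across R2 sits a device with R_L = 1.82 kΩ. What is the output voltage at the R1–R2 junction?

R2 ‖ R_L = (1.44 × 1.82)/(1.44 + 1.82) = 0.8039 kΩ.
Now apply the divider: V_out = 34.1 × 0.1785 = 6.087 V.

V_out ≈ 6.09 V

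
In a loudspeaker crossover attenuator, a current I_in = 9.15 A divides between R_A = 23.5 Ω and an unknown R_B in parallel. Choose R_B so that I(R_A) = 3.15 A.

R_B ≈ 12.3 Ω

The fraction through R_A equals R_B/(R_A+R_B).
With f = 0.3443, R_B = R_A · f/(1−f) = 23.5 × 0.5250 = 12.34 Ω.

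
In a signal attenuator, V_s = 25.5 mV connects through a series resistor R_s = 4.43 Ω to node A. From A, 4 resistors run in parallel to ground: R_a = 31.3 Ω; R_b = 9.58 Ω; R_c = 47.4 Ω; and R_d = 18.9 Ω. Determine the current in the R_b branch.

I ≈ 1.38 mA

Equivalent of the parallel group: R_p = 4.754 Ω.
V_A by voltage divider: V_A = 25.5 × 4.754/(4.43 + 4.754) = 13.20 mV.
I(R_b) = V_A / R_b = 13.20/9.58 = 1.378 mA.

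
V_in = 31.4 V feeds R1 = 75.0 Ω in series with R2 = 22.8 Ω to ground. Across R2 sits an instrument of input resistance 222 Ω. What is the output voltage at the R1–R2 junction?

The load sits in parallel with R2, giving an effective lower resistance R2' = R2·R_L/(R2+R_L) = 20.68 Ω.
Then V_out = V_in · R2'/(R1 + R2') = 31.4 × 20.68/95.68 = 6.786 V.
(Unloaded it would be 7.32 V; the load pulls it down.)

V_out ≈ 6.79 V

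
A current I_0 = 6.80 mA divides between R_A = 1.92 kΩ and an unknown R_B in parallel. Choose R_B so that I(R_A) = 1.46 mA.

Two-branch current divider: I_A = I_0 · R_B/(R_A + R_B).
1.46/6.80 = R_B/(R_A + R_B) → R_B = R_A · (0.2147)/(1 − 0.2147) = 1.92 × 0.2734 = 0.5249 kΩ.

R_B ≈ 0.525 kΩ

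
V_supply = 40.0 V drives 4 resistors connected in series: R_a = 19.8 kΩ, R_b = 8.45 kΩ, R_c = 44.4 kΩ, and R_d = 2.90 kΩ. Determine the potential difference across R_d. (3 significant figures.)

Series total: ΣR = 19.8 + 8.45 + 44.4 + 2.90 = 75.55 kΩ.
V = V_supply · R/ΣR = 40.0 × 0.03839 = 1.535 V.

V ≈ 1.54 V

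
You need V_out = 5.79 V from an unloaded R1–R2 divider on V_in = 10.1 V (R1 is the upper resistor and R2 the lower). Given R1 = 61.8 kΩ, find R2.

R2 ≈ 83.0 kΩ

Required fraction k = V_out/V_in = 0.5733.
R2 = R1 · 0.5733/(1 − 0.5733) = 83.02 kΩ.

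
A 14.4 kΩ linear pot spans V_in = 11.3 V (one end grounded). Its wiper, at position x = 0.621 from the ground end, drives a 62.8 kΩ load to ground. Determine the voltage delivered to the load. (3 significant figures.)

V_out ≈ 6.66 V

The pot divides into 5.458 kΩ above the wiper and 8.942 kΩ below.
Lower segment in parallel with the load: 8.942 ‖ 62.8 = 7.828 kΩ.
Then V_out = V_in · 7.828/(5.458 + 7.828) = 6.658 V.
(Unloaded: V_out = x·V_in = 7.02 V.)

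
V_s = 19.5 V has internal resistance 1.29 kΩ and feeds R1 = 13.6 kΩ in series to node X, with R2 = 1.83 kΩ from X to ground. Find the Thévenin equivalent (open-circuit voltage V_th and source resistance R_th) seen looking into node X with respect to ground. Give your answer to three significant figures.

V_th ≈ 2.13 V, R_th ≈ 1.63 kΩ

R1' = 1.29 + 13.6 = 14.89 kΩ (source resistance + R1).
V_th is the unloaded tap voltage: V_s · R2/(R1'+R2) = 19.5 × 0.1094 = 2.134 V.
Zeroing V_s shorts the top of R1' to ground, so R_th = R1' ‖ R2 = 1.630 kΩ.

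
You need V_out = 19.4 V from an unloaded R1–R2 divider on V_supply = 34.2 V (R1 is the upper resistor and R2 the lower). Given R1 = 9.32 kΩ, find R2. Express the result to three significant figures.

V_out/V_supply = R2/(R1+R2) = 0.5673.
So R2 = R1 · V_out/(V_supply − V_out) = 9.32 × 19.4/(34.2 − 19.4) = 9.32 × 1.311 = 12.22 kΩ.

R2 ≈ 12.2 kΩ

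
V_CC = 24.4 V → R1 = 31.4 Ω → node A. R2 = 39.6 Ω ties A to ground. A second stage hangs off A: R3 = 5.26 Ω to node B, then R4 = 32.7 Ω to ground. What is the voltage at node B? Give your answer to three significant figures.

Looking into the second stage from A: R3 + R4 = 37.96 Ω appears in parallel with R2.
R2 ‖ (R3+R4) = 19.38 Ω.
First divider: V_A = V_CC · 19.38/(31.4 + 19.38) = 9.313 V.
Stage 2 is unloaded, so V_B = V_A · R4/(R3+R4) = 9.313 × 32.7/37.96 = 8.022 V.

V_B ≈ 8.02 V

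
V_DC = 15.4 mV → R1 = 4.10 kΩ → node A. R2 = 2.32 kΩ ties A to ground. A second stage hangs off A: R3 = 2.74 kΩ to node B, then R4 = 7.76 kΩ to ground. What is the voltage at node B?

V_B ≈ 3.60 mV

Node A sees R2 in parallel with the series input of stage 2, R3 + R4 = 10.50 kΩ.
Effective lower resistance at A: R2 ‖ 10.50 = 1.900 kΩ.
V_A = 15.4 × 1.900/(4.10 + 1.900) = 4.877 mV.
Stage 2 is unloaded, so V_B = V_A · R4/(R3+R4) = 4.877 × 7.76/10.50 = 3.604 mV.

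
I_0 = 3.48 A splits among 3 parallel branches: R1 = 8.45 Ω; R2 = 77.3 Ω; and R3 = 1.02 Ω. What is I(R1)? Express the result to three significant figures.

I ≈ 0.370 A

Total conductance ΣG = 1/8.45 + 1/77.3 + 1/1.02 = 1.112 (units of 1/Ω).
R1 takes the fraction G_k/ΣG = 0.1183/1.112 = 0.1065, so I = 3.48 × 0.1065 = 0.3705 A.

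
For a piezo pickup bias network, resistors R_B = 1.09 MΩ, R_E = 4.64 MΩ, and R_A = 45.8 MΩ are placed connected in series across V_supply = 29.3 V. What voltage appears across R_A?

Total series resistance ΣR = 1.09 + 4.64 + 45.8 = 51.53 MΩ.
V = V_supply · R/ΣR = 29.3 × 0.8888 = 26.04 V.

V ≈ 26.0 V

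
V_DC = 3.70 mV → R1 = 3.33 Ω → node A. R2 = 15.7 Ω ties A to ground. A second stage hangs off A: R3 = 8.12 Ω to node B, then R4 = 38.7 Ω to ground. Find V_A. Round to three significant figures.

V_A ≈ 2.88 mV

Looking into the second stage from A: R3 + R4 = 46.82 Ω appears in parallel with R2.
Effective lower resistance at A: R2 ‖ 46.82 = 11.76 Ω.
V_A = 3.70 × 11.76/(3.33 + 11.76) = 2.883 mV.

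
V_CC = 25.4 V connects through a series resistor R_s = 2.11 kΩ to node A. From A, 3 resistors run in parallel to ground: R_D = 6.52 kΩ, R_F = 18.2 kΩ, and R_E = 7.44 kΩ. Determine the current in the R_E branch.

I ≈ 1.98 mA

Combine the parallel branches: R_p = (1/6.52 + 1/18.2 + 1/7.44)⁻¹ = 2.918 kΩ.
V_A by voltage divider: V_A = 25.4 × 2.918/(2.11 + 2.918) = 14.74 V.
Branch current I = V_A/R_E = 14.74/7.44 = 1.981 mA.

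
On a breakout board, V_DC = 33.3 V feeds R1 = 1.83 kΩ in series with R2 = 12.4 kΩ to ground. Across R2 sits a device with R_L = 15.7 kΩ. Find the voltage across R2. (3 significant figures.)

V_out ≈ 26.3 V

R2 ‖ R_L = (12.4 × 15.7)/(12.4 + 15.7) = 6.928 kΩ.
Then V_out = V_DC · R2'/(R1 + R2') = 33.3 × 6.928/8.758 = 26.34 V.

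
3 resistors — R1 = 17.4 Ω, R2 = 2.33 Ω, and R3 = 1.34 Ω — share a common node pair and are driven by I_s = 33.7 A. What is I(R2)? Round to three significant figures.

I ≈ 11.7 A

ΣG = 1/17.4 + 1/2.33 + 1/1.34 = 1.233.
R2 takes the fraction G_k/ΣG = 0.4292/1.233 = 0.3481, so I = 33.7 × 0.3481 = 11.73 A.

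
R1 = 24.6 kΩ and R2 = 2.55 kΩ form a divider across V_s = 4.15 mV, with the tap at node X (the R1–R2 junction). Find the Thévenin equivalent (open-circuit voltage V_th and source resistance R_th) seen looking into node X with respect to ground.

With X open, the divider is unloaded: V_th = 4.15 × 2.55/27.15 = 0.3898 mV.
Zeroing V_s shorts the top of R1 to ground, so R_th = R1 ‖ R2 = 2.310 kΩ.

V_th ≈ 0.390 mV, R_th ≈ 2.31 kΩ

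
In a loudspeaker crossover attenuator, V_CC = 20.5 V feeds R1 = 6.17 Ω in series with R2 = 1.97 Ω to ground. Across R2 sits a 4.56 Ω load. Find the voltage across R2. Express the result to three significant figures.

V_out ≈ 3.74 V

First combine the lower leg with the load: R2 ‖ R_L = 1.376 Ω.
Then V_out = V_CC · R2'/(R1 + R2') = 20.5 × 1.376/7.546 = 3.737 V.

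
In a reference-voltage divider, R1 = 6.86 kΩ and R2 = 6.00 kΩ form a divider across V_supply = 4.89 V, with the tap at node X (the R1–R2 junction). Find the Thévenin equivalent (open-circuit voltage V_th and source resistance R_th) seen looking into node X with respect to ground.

V_th ≈ 2.28 V, R_th ≈ 3.20 kΩ

With X open, the divider is unloaded: V_th = 4.89 × 6.00/12.86 = 2.281 V.
Zeroing V_supply shorts the top of R1 to ground, so R_th = R1 ‖ R2 = 3.201 kΩ.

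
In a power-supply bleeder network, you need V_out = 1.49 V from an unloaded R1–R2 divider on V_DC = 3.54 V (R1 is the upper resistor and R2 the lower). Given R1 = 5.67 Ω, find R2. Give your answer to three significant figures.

V_out/V_DC = R2/(R1+R2) = 0.4209.
So R2 = R1 · V_out/(V_DC − V_out) = 5.67 × 1.49/(3.54 − 1.49) = 5.67 × 0.7268 = 4.121 Ω.

R2 ≈ 4.12 Ω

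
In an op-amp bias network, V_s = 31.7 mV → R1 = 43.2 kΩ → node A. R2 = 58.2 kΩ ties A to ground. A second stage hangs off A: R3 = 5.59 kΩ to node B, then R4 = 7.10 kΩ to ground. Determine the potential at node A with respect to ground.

Node A sees R2 in parallel with the series input of stage 2, R3 + R4 = 12.69 kΩ.
Effective lower resistance at A: R2 ‖ 12.69 = 10.42 kΩ.
V_A = 31.7 × 10.42/(43.2 + 10.42) = 6.159 mV.

V_A ≈ 6.16 mV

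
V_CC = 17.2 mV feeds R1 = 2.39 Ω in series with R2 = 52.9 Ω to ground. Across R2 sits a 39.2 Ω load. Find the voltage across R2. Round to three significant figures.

V_out ≈ 15.5 mV

First combine the lower leg with the load: R2 ‖ R_L = 22.52 Ω.
Voltage divider with the loaded lower leg: V_out = 17.2 × 22.52/(2.39 + 22.52) = 17.2 × 0.9040 = 15.55 mV.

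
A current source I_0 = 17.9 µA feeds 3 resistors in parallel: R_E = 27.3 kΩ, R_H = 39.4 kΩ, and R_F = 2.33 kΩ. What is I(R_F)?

Total conductance ΣG = 1/27.3 + 1/39.4 + 1/2.33 = 0.4912 (units of 1/kΩ).
R_F takes the fraction G_k/ΣG = 0.4292/0.4912 = 0.8738, so I = 17.9 × 0.8738 = 15.64 µA.

I ≈ 15.6 µA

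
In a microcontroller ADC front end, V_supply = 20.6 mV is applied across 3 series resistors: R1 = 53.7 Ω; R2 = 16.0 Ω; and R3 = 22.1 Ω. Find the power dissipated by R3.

P ≈ 1.11 µW

Series current I = V_supply/ΣR = 20.6/91.80 = 0.2244 mA.
V(R3) = I·R = 4.959 mV; P = V·I = 4.959 × 0.2244 = 1.113 µW.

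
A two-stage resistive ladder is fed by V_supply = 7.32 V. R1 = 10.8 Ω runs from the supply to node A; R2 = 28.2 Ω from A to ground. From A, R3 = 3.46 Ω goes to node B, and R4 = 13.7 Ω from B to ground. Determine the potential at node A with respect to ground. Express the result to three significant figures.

V_A ≈ 3.64 V

Node A sees R2 in parallel with the series input of stage 2, R3 + R4 = 17.16 Ω.
R2 ‖ (R3+R4) = 10.67 Ω.
First divider: V_A = V_supply · 10.67/(10.8 + 10.67) = 3.638 V.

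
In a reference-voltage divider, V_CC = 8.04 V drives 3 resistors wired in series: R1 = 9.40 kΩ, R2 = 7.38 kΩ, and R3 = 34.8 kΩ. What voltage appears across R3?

V ≈ 5.42 V

ΣR = 9.40 + 7.38 + 34.8 = 51.58 kΩ.
V = V_CC · R/ΣR = 8.04 × 0.6747 = 5.424 V.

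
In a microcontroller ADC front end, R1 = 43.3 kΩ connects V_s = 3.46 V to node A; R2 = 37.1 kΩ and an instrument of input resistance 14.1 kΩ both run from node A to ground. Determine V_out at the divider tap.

The load sits in parallel with R2, giving an effective lower resistance R2' = R2·R_L/(R2+R_L) = 10.22 kΩ.
Voltage divider with the loaded lower leg: V_out = 3.46 × 10.22/(43.3 + 10.22) = 3.46 × 0.1909 = 0.6606 V.

V_out ≈ 0.661 V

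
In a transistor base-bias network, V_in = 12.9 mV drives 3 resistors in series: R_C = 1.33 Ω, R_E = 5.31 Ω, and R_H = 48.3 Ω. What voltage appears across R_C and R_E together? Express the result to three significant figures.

V ≈ 1.56 mV

Total series resistance ΣR = 1.33 + 5.31 + 48.3 = 54.94 Ω.
R_{R_C..R_E} = 1.33 + 5.31 = 6.640 Ω.
By the voltage-divider rule, V = 12.9 × 6.640/54.94 = 1.559 mV.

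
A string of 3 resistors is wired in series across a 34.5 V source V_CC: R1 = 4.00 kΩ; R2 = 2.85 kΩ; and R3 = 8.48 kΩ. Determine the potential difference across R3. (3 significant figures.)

ΣR = 4.00 + 2.85 + 8.48 = 15.33 kΩ.
V = V_CC · R/ΣR = 34.5 × 0.5532 = 19.08 V.

V ≈ 19.1 V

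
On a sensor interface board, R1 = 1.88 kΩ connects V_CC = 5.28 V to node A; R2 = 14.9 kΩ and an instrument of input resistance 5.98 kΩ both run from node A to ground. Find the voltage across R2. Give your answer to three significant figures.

V_out ≈ 3.67 V

R2 ‖ R_L = (14.9 × 5.98)/(14.9 + 5.98) = 4.267 kΩ.
Then V_out = V_CC · R2'/(R1 + R2') = 5.28 × 4.267/6.147 = 3.665 V.
(Unloaded it would be 4.69 V; the load pulls it down.)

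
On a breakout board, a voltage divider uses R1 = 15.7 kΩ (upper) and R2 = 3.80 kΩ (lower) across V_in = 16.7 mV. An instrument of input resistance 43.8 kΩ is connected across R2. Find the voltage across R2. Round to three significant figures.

V_out ≈ 3.04 mV

First combine the lower leg with the load: R2 ‖ R_L = 3.497 kΩ.
Voltage divider with the loaded lower leg: V_out = 16.7 × 3.497/(15.7 + 3.497) = 16.7 × 0.1821 = 3.042 mV.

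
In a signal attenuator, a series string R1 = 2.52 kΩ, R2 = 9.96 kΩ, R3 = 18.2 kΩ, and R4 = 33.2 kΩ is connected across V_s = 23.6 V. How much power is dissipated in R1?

P ≈ 0.344 mW

ΣR = 63.88 kΩ → I = 23.6/63.88 = 0.3694 mA.
P(R1) = I²·R1 = (0.3694)² × 2.52 = 0.3439 mW.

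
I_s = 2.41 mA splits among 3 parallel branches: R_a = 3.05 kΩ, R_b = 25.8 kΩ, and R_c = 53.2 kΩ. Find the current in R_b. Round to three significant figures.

I ≈ 0.242 mA

ΣG = 1/3.05 + 1/25.8 + 1/53.2 = 0.3854.
R_b takes the fraction G_k/ΣG = 0.03876/0.3854 = 0.1006, so I = 2.41 × 0.1006 = 0.2424 mA.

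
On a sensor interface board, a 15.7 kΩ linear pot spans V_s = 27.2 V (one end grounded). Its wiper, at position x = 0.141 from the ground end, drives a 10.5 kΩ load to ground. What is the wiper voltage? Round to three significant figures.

Lower segment x·R_p = 2.214 kΩ; upper segment (1−x)·R_p = 13.49 kΩ.
(x·R_p) ‖ R_L = 1.828 kΩ.
Then V_out = V_s · 1.828/(13.49 + 1.828) = 3.247 V.
(Unloaded: V_out = x·V_s = 3.84 V.)

V_out ≈ 3.25 V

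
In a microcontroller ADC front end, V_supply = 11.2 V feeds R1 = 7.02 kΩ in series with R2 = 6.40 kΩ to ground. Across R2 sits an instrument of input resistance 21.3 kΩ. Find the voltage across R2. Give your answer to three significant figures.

V_out ≈ 4.62 V

The load sits in parallel with R2, giving an effective lower resistance R2' = R2·R_L/(R2+R_L) = 4.921 kΩ.
Voltage divider with the loaded lower leg: V_out = 11.2 × 4.921/(7.02 + 4.921) = 11.2 × 0.4121 = 4.616 V.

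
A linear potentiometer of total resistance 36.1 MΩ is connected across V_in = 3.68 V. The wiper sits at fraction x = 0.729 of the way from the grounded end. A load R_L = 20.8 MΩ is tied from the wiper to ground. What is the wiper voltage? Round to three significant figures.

V_out ≈ 2.00 V

Split the track: R_lower = x·R_p = 26.32 MΩ, R_upper = (1−x)·R_p = 9.783 MΩ.
(x·R_p) ‖ R_L = 11.62 MΩ.
V_out = 3.68 × 11.62/(9.783 + 11.62) = 1.998 V.
(Unloaded: V_out = x·V_in = 2.68 V.)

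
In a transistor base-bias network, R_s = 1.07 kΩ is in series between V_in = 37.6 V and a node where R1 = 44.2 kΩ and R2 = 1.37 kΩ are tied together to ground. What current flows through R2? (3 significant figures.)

Parallel bank: R_p = 1/(1/44.2 + 1/1.37) = 1.329 kΩ.
V_A by voltage divider: V_A = 37.6 × 1.329/(1.07 + 1.329) = 20.83 V.
I(R2) = V_A / R2 = 20.83/1.37 = 15.20 mA.

I ≈ 15.2 mA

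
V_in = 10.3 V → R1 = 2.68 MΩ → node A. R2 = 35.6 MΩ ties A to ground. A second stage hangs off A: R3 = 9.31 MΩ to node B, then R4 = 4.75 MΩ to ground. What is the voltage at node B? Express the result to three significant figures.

V_B ≈ 2.75 V

Looking into the second stage from A: R3 + R4 = 14.06 MΩ appears in parallel with R2.
Effective lower resistance at A: R2 ‖ 14.06 = 10.08 MΩ.
V_A = 10.3 × 10.08/(2.68 + 10.08) = 8.137 V.
Then the unloaded second divider: V_B = V_A × R4/(R3+R4) = 8.137 × 0.3378 = 2.749 V.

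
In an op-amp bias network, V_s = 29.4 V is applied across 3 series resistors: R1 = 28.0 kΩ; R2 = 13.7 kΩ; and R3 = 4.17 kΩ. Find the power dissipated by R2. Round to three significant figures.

P ≈ 5.63 mW

ΣR = 45.87 kΩ → I = 29.4/45.87 = 0.6409 mA.
P(R2) = I²·R2 = (0.6409)² × 13.7 = 5.628 mW.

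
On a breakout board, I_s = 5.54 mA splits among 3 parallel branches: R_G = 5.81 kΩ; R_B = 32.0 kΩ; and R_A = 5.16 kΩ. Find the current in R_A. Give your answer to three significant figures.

ΣG = 1/5.81 + 1/32.0 + 1/5.16 = 0.3972.
By the current-divider rule, I = I_s · G_k/ΣG = 5.54 × 0.4880 = 2.703 mA.

I ≈ 2.70 mA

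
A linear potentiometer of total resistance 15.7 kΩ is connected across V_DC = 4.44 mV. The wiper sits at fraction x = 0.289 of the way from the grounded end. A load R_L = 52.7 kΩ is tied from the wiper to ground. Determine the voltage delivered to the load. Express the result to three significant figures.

Lower segment x·R_p = 4.537 kΩ; upper segment (1−x)·R_p = 11.16 kΩ.
R_L loads the lower segment: effective lower R = 4.178 kΩ.
V_out = 4.44 × 4.178/(11.16 + 4.178) = 1.209 mV.

V_out ≈ 1.21 mV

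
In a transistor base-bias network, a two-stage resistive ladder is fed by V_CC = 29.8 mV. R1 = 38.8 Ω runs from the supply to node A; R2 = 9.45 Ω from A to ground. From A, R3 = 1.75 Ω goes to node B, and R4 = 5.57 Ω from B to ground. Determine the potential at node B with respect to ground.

Looking into the second stage from A: R3 + R4 = 7.320 Ω appears in parallel with R2.
R2 ‖ (R3+R4) = 4.125 Ω.
So V_A = 29.8 × 0.09610 = 2.864 mV.
Stage 2 is unloaded, so V_B = V_A · R4/(R3+R4) = 2.864 × 5.57/7.320 = 2.179 mV.

V_B ≈ 2.18 mV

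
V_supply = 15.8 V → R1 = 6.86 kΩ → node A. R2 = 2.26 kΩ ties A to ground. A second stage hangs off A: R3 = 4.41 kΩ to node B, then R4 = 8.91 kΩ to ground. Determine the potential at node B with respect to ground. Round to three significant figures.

Node A sees R2 in parallel with the series input of stage 2, R3 + R4 = 13.32 kΩ.
Effective lower resistance at A: R2 ‖ 13.32 = 1.932 kΩ.
First divider: V_A = V_supply · 1.932/(6.86 + 1.932) = 3.472 V.
Then the unloaded second divider: V_B = V_A × R4/(R3+R4) = 3.472 × 0.6689 = 2.323 V.

V_B ≈ 2.32 V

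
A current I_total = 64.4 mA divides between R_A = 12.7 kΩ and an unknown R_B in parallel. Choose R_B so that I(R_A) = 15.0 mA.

R_B ≈ 3.86 kΩ

Two-branch current divider: I_A = I_total · R_B/(R_A + R_B).
With f = 0.2329, R_B = R_A · f/(1−f) = 12.7 × 0.3036 = 3.856 kΩ.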